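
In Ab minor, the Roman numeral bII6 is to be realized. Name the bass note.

Db

bII in Ab minor has root Bbb; the chord is Bbb-Db-Fb.
The figure 6 means first inversion — the third is in the bass.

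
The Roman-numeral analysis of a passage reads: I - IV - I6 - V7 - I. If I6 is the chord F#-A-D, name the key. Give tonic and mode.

The chord D/F# is a major triad rooted on D; its label is I6.
If D is scale degree 1 and the mode makes that degree carry a major triad, the tonic is D and the mode is major.

D major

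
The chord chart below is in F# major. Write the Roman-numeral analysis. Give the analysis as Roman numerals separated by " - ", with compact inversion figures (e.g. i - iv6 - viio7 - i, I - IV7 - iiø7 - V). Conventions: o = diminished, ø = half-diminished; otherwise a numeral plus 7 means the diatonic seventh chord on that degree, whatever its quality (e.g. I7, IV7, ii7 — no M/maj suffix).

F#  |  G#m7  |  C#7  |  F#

F#: major triad on F# = scale degree 1 → I.
G#m7 has root G#, degree 2 in F# major, so ii7.
C#7: dominant seventh chord on C# = scale degree 5 → V7.
F#: root F# is the tonic; major triad there is I.

I - ii7 - V7 - I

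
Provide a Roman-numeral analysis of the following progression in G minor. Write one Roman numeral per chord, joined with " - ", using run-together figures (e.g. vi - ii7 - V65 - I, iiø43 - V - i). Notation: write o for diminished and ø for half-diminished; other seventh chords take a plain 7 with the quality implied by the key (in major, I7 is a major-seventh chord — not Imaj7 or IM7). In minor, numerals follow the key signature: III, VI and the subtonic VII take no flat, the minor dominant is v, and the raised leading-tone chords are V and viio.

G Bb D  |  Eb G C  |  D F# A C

i - iv6 - V7

G-Bb-D: minor triad on G = scale degree 1 → i.
Eb-G-C has root C, degree 4 in G minor, so iv6.
D-F#-A-C has root D, degree 5 in G minor, so V7.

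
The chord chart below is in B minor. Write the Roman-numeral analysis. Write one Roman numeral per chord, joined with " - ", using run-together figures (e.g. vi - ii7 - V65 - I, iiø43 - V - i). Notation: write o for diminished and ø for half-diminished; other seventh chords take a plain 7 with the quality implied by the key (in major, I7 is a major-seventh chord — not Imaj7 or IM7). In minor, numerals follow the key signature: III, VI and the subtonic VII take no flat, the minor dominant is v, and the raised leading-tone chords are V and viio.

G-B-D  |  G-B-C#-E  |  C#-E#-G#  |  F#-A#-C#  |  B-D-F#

VI - iiø43 - V/V - V - i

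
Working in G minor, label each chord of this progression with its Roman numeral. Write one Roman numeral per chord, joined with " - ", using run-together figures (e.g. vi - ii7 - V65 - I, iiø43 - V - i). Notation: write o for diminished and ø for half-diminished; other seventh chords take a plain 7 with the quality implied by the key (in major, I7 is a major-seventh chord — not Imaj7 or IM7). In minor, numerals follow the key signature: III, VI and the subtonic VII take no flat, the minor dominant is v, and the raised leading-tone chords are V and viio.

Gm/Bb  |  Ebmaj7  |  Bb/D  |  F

i6 - VI7 - III6 - VII

Gm/Bb: minor triad on G = scale degree 1 → i6.
Ebmaj7: root Eb is the submediant; major seventh chord there is VI7.
Bb/D: root Bb is the mediant; major triad there is III6.
F: major triad on F = scale degree 7 → VII.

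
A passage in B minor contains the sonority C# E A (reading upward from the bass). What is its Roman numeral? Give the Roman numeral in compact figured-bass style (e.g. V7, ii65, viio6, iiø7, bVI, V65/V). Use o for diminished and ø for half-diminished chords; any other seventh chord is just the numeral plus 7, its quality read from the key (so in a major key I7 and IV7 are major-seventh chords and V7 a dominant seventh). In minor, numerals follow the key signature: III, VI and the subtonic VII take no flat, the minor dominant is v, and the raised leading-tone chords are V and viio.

VII6

Stacked in thirds the chord is A-C#-E: a major triad on A.
A is scale degree 7 in B minor, and a major triad on that degree is written VII.
With C# in the bass the chord is in first inversion, so the figured bass is 6.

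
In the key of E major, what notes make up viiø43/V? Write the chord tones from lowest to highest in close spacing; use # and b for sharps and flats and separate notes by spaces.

E G# A# C#

The slash marks an applied leading-tone chord: viio of V. In E major, V is B, so the leading tone to it is A#, a half step below.
Building a half-diminished seventh chord on A# gives A#-C#-E-G#.
The figured bass 43 indicates second inversion, placing the fifth (E) in the bass: E-G#-A#-C#.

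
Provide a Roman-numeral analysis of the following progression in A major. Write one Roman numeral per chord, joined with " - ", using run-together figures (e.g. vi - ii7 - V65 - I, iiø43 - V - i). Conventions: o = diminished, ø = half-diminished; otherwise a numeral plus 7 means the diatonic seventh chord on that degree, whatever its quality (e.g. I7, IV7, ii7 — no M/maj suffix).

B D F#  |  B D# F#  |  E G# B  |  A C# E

B-D-F#: minor triad on B = scale degree 2 → ii.
B-D#-F#: chromatic; B is V of V, so V/V.
E-G#-B: major triad on E = scale degree 5 → V.
A-C#-E: root A is the tonic; major triad there is I.

ii - V/V - V - I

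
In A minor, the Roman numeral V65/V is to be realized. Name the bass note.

D#

The applied chord V65/V is rooted on B: B-D#-F#-A.
The figure 65 means first inversion — the third is in the bass.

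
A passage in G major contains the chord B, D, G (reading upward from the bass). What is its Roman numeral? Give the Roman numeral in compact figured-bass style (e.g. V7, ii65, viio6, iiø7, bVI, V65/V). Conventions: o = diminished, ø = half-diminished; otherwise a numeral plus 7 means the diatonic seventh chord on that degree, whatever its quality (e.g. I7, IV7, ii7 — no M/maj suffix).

I6

Stacked in thirds the chord is G-B-D: a major triad on G.
In G major, G is the tonic; the diatonic major triad there is I.
With B in the bass the chord is in first inversion, so the figured bass is 6.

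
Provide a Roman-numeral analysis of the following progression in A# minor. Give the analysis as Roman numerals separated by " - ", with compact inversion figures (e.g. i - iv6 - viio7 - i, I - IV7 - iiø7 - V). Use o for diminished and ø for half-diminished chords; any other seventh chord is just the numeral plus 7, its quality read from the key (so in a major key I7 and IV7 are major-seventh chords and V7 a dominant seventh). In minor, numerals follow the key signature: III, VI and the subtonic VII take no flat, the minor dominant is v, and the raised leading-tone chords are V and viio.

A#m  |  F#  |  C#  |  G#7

i - VI - III - VII7

A#m has root A#, degree 1 in A# minor, so i.
F# has root F#, degree 6 in A# minor, so VI.
C#: major triad on C# = scale degree 3 → III.
G#7 has root G#, degree 7 in A# minor, so VII7.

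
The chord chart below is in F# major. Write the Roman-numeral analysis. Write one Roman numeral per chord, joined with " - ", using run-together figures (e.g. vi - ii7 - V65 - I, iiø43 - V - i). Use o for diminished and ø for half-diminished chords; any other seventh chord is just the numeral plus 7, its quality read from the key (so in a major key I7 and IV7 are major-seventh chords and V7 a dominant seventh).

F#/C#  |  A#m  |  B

F#/C#: major triad on F# = scale degree 1 → I64.
A#m: root A# is the mediant; minor triad there is iii.
B: major triad on B = scale degree 4 → IV.

I64 - iii - IV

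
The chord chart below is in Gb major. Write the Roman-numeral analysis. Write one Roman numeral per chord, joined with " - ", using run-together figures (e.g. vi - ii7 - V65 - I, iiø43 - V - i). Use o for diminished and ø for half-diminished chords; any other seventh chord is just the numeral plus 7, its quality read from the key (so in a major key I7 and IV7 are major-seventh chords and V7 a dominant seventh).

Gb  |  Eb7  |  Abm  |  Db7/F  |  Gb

I - V7/ii - ii - V65 - I

Gb: major triad on Gb = scale degree 1 → I.
Eb7: chromatic; Eb is V of ii, so V7/ii.
Abm: minor triad on Ab = scale degree 2 → ii.
Db7/F: root Db is the dominant; dominant seventh chord there is V65.
Gb: root Gb is the tonic; major triad there is I.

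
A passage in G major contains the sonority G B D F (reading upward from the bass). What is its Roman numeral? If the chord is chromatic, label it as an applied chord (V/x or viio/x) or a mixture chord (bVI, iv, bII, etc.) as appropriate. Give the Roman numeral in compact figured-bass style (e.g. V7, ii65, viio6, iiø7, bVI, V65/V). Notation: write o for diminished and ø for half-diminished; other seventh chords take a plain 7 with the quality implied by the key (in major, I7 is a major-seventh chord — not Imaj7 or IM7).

Stacked in thirds the chord is G-B-D-F: a dominant seventh chord on G.
G is not a diatonic chord root with this quality in G major, but it lies a perfect fifth above C (IV), so the chord functions as an applied dominant of IV.

V7/IV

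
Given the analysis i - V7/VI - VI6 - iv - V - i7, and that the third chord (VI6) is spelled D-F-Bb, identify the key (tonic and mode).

D minor

The anchor chord is a major triad on Bb, labeled VI6.
Counting down 5 scale steps from Bb places the tonic on D; a major triad on degree 6 is diatonic only in minor.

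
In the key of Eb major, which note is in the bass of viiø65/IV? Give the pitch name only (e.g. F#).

The applied chord viiø65/IV is rooted on G: G-Bb-Db-F.
The figure 65 means first inversion — the third is in the bass.

Bb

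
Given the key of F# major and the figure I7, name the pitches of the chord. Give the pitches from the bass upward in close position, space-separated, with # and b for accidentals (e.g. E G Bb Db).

The numeral's case and figure indicate a major seventh chord. In F# major its root, the first degree, is F#.
That chord is spelled F#-A#-C#-E#.

F# A# C# E#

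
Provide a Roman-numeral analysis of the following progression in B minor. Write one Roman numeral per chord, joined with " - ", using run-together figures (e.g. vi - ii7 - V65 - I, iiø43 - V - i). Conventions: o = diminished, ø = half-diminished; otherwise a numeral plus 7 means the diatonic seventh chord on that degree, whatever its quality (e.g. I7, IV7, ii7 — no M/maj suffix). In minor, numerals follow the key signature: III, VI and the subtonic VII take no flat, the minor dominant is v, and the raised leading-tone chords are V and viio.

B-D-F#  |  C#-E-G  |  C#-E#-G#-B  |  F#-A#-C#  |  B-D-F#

i - iio - V7/V - V - i

B-D-F#: root B is the tonic; minor triad there is i.
C#-E-G: root C# is the supertonic; diminished triad there is iio.
C#-E#-G#-B: chromatic; C# is V of V, so V7/V.
F#-A#-C# has root F#, degree 5 in B minor, so V.
B-D-F# has root B, degree 1 in B minor, so i.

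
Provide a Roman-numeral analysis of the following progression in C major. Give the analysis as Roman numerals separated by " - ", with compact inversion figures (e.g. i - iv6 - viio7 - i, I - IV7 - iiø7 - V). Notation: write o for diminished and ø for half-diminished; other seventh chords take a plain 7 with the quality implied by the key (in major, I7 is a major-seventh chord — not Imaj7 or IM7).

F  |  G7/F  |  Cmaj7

IV - V42 - I7

F: root F is the subdominant; major triad there is IV.
G7/F: root G is the dominant; dominant seventh chord there is V42.
Cmaj7: major seventh chord on C = scale degree 1 → I7.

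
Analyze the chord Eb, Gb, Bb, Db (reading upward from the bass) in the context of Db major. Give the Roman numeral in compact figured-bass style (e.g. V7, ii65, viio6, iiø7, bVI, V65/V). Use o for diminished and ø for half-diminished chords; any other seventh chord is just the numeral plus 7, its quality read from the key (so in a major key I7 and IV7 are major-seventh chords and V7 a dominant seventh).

The pitches Eb-Gb-Bb-Db form a minor seventh chord rooted on Eb.
Eb is scale degree 2 in Db major, and a minor seventh chord on that degree is written ii7.

ii7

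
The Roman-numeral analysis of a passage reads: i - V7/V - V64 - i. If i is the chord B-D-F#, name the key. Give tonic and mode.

B minor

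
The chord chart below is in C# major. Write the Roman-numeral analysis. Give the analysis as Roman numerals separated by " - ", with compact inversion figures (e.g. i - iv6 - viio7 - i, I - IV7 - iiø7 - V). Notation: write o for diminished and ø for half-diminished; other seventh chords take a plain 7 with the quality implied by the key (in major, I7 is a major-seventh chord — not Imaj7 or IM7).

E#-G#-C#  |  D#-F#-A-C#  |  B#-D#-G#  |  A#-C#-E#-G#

E#-G#-C# has root C#, degree 1 in C# major, so I6.
D#-F#-A-C#: half-diminished seventh chord on D# — chromatic; iiø7 (borrowed from the parallel minor).
B#-D#-G#: root G# is the dominant; major triad there is V6.
A#-C#-E#-G# has root A#, degree 6 in C# major, so vi7.

I6 - iiø7 - V6 - vi7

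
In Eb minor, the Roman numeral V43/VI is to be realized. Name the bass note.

The applied chord V43/VI is rooted on Gb: Gb-Bb-Db-Fb.
The figure 43 means second inversion — the fifth is in the bass.

Db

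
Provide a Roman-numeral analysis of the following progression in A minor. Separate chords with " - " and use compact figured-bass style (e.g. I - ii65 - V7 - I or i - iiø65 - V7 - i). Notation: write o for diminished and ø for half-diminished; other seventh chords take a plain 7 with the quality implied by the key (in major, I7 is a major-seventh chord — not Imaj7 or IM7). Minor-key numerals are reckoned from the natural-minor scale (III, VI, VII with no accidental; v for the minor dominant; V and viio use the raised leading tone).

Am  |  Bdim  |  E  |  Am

Am: minor triad on A = scale degree 1 → i.
Bdim: diminished triad on B = scale degree 2 → iio.
E has root E, degree 5 in A minor, so V.
Am has root A, degree 1 in A minor, so i.

i - iio - V - i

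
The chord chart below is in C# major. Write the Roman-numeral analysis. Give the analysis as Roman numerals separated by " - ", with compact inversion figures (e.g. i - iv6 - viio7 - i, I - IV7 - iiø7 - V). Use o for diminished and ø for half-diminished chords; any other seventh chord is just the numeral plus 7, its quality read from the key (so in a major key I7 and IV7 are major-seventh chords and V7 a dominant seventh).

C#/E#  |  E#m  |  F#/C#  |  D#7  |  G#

I6 - iii - IV64 - V7/V - V

C#/E#: major triad on C# = scale degree 1 → I6.
E#m: root E# is the mediant; minor triad there is iii.
F#/C#: major triad on F# = scale degree 4 → IV64.
D#7: a dominant seventh chord on D#, the applied dominant of V → V7/V.
G# has root G#, degree 5 in C# major, so V.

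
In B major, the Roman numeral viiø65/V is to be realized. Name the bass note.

G#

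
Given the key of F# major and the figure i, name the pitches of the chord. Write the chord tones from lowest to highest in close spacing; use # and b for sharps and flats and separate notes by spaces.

F# A C#

Scale degree 1 in F# major is F#; here the chord built on it is altered to a minor triad. i is the minor tonic, borrowed from the parallel minor.
So the chord is F#-A-C#.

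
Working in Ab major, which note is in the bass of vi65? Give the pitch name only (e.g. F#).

Ab

vi in Ab major has root F; the chord is F-Ab-C-Eb.
The figure 65 means first inversion — the third is in the bass.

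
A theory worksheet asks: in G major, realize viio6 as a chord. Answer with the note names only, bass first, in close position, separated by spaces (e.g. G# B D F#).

A C F#

In G major, the leading tone is F#, and the diatonic chord built there is a diminished triad.
Stacking thirds from F# gives F#-A-C.
With the 6 figure the chord is in first inversion; from the bass A upward in close position it reads A-C-F#.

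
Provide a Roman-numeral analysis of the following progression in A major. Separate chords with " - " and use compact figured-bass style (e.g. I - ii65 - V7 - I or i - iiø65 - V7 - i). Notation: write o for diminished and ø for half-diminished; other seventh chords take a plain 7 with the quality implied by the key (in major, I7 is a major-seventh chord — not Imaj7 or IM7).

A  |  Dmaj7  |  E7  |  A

I - IV7 - V7 - I

A has root A, degree 1 in A major, so I.
Dmaj7: root D is the subdominant; major seventh chord there is IV7.
E7: root E is the dominant; dominant seventh chord there is V7.
A: root A is the tonic; major triad there is I.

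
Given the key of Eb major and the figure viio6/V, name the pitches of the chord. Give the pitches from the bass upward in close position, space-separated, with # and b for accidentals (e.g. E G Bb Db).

C Eb A

viio6/V is a secondary leading-tone chord. The target V is Bb in Eb major; the applied chord is rooted a semitone below, on A.
Building a diminished triad on A gives A-C-Eb.
The figured bass 6 indicates first inversion, placing the third (C) in the bass: C-Eb-A.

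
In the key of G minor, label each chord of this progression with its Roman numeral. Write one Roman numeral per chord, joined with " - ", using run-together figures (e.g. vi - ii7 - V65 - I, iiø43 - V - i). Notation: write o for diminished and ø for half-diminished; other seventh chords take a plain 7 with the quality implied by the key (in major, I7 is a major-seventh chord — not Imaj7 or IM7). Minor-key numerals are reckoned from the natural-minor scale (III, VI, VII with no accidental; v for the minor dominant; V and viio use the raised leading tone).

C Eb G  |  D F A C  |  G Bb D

C-Eb-G: root C is the subdominant; minor triad there is iv.
D-F-A-C: root D is the dominant; minor seventh chord there is v7.
G-Bb-D has root G, degree 1 in G minor, so i.

iv - v7 - i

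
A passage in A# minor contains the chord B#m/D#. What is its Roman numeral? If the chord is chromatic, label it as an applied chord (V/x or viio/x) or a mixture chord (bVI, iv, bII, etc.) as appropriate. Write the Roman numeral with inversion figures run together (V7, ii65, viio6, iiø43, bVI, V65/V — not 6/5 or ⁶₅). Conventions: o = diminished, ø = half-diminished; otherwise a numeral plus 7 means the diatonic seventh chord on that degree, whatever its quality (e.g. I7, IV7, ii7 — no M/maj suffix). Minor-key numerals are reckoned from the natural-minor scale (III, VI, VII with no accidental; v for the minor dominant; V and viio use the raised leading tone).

ii6

Stacked in thirds the chord is B#-D#-F##: a minor triad on B#.
B# is the second degree of A# minor. This is the minor supertonic, borrowed from the parallel major (the Dorian ii).
With D# in the bass the chord is in first inversion, so the figured bass is 6.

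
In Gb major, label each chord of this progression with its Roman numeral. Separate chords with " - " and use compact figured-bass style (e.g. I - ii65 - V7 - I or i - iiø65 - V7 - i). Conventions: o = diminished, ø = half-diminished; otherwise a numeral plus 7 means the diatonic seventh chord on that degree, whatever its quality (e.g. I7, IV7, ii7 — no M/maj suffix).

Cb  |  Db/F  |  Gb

IV - V6 - I

Cb: major triad on Cb = scale degree 4 → IV.
Db/F: major triad on Db = scale degree 5 → V6.
Gb has root Gb, degree 1 in Gb major, so I.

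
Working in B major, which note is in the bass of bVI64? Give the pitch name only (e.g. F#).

D

bVI in B major has root G; the chord is G-B-D.
The figure 64 means second inversion — the fifth is in the bass.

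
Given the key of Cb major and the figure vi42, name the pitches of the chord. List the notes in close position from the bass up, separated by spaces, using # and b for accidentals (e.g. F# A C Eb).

The numeral's case and figure indicate a minor seventh chord. In Cb major its root, the sixth degree, is Ab.
That chord is spelled Ab-Cb-Eb-Gb.
The figured bass 42 indicates third inversion, placing the seventh (Gb) in the bass: Gb-Ab-Cb-Eb.

Gb Ab Cb Eb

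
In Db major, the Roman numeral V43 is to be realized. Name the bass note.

V in Db major has root Ab; the chord is Ab-C-Eb-Gb.
The figure 43 means second inversion — the fifth is in the bass.

Eb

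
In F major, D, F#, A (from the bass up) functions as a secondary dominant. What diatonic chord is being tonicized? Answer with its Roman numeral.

ii

The chord is a major triad on D.
A dominant resolves down a perfect fifth: D → G. In F major, G is scale degree 2, i.e. ii.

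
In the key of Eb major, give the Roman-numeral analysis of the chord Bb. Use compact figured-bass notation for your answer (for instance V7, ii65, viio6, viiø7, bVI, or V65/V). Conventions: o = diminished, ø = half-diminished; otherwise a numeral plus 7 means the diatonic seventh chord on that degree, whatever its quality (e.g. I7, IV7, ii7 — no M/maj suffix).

V

Stacked in thirds the chord is Bb-D-F: a major triad on Bb.
In Eb major, Bb is the dominant; the diatonic major triad there is V.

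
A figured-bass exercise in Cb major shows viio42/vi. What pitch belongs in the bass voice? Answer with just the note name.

Fb

The applied chord viio42/vi is rooted on G: G-Bb-Db-Fb.
The figure 42 means third inversion — the seventh is in the bass.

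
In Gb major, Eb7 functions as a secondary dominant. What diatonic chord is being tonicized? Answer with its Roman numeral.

ii

The chord is a dominant seventh chord on Eb.
A dominant resolves down a perfect fifth: Eb → Ab. In Gb major, Ab is scale degree 2, i.e. ii.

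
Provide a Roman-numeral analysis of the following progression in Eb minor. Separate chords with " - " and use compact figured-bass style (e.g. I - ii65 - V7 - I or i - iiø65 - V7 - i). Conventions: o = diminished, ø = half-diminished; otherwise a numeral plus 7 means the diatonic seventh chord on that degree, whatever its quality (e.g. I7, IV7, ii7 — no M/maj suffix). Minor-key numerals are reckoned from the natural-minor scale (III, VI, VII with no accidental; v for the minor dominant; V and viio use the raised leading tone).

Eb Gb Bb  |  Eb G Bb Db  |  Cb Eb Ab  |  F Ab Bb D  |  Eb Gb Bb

i - V7/iv - iv6 - V43 - i

Eb-Gb-Bb: root Eb is the tonic; minor triad there is i.
Eb-G-Bb-Db is the secondary dominant of iv (dominant seventh chord on Eb): V7/iv.
Cb-Eb-Ab has root Ab, degree 4 in Eb minor, so iv6.
F-Ab-Bb-D: root Bb is the dominant; dominant seventh chord there is V43.
Eb-Gb-Bb has root Eb, degree 1 in Eb minor, so i.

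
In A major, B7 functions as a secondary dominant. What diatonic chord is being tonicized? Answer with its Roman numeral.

V

The chord is a dominant seventh chord on B.
A dominant resolves down a perfect fifth: B → E. In A major, E is scale degree 5, i.e. V.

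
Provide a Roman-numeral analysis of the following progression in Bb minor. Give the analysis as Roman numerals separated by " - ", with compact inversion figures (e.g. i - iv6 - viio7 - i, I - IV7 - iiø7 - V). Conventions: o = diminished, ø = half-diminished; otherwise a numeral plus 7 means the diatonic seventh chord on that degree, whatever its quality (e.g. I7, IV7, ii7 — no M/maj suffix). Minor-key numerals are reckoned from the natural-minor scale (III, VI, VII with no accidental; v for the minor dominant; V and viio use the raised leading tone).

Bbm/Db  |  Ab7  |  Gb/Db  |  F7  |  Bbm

Bbm/Db has root Bb, degree 1 in Bb minor, so i6.
Ab7: dominant seventh chord on Ab = scale degree 7 → VII7.
Gb/Db has root Gb, degree 6 in Bb minor, so VI64.
F7: dominant seventh chord on F = scale degree 5 → V7.
Bbm has root Bb, degree 1 in Bb minor, so i.

i6 - VII7 - VI64 - V7 - i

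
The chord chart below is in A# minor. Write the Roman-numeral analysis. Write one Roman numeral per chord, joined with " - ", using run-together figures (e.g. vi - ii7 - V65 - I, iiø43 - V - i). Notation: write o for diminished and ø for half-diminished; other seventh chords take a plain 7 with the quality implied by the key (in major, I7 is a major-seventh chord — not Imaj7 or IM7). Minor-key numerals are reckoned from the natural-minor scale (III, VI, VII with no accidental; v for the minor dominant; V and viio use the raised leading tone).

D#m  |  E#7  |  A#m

iv - V7 - i

D#m: minor triad on D# = scale degree 4 → iv.
E#7: root E# is the dominant; dominant seventh chord there is V7.
A#m: root A# is the tonic; minor triad there is i.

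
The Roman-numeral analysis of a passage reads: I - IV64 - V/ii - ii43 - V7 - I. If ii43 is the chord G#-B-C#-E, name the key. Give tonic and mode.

The chord C#m7/G# is a minor seventh chord rooted on C#; its label is ii43.
Counting down one scale step from C# places the tonic on B; a minor seventh chord on degree 2 is diatonic only in major.

B major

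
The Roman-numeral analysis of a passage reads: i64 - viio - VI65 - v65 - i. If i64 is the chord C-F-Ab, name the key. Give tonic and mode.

F minor

The anchor chord is a minor triad on F, labeled i64.
If F is scale degree 1 and the mode makes that degree carry a minor triad, the tonic is F and the mode is minor.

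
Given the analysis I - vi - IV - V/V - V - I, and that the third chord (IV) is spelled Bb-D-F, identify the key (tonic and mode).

F major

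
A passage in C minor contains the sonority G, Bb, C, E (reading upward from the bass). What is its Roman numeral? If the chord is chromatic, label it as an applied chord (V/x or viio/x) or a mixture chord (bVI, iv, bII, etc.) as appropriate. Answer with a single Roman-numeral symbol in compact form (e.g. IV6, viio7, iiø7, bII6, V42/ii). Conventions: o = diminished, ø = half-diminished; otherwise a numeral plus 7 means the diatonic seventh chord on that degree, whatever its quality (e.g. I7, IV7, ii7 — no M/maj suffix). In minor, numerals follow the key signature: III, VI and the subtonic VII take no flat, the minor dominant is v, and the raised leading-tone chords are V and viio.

V43/iv

The pitches C-E-G-Bb form a dominant seventh chord rooted on C.
C is not a diatonic chord root with this quality in C minor, but it lies a perfect fifth above F (iv), so the chord functions as an applied dominant of iv.
With G in the bass the chord is in second inversion, so the figured bass is 43.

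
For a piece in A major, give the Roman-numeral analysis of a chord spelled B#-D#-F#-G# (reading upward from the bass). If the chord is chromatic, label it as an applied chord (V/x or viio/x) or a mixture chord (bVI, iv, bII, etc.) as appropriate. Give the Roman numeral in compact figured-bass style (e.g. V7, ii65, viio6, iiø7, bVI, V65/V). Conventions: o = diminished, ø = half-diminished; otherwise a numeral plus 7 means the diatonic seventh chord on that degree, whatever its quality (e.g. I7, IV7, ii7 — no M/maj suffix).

V65/iii

The pitches G#-B#-D#-F# form a dominant seventh chord rooted on G#.
G# is not a diatonic chord root with this quality in A major, but it lies a perfect fifth above C# (iii), so the chord functions as an applied dominant of iii.
With B# in the bass the chord is in first inversion, so the figured bass is 65.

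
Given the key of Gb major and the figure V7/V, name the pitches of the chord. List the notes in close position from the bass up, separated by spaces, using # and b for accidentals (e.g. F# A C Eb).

Ab C Eb Gb

The slash means an applied dominant: we want the dominant of V. In Gb major, V is Db major, and its dominant is built on Ab.
Building a dominant seventh chord on Ab gives Ab-C-Eb-Gb.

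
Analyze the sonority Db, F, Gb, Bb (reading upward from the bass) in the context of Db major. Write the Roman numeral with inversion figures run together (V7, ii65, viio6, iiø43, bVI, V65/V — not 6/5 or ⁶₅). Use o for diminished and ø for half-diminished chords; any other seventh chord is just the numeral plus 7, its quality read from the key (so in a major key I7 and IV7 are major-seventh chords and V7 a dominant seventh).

IV43

Stacked in thirds the chord is Gb-Bb-Db-F: a major seventh chord on Gb.
Gb is scale degree 4 in Db major, and a major seventh chord on that degree is written IV7.
With Db in the bass the chord is in second inversion, so the figured bass is 43.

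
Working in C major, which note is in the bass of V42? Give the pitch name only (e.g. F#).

F

V in C major has root G; the chord is G-B-D-F.
The figure 42 means third inversion — the seventh is in the bass.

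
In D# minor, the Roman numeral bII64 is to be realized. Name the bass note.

B

bII in D# minor has root E; the chord is E-G#-B.
The figure 64 means second inversion — the fifth is in the bass.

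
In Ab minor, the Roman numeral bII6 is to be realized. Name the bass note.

bII in Ab minor has root Bbb; the chord is Bbb-Db-Fb.
The figure 6 means first inversion — the third is in the bass.

Db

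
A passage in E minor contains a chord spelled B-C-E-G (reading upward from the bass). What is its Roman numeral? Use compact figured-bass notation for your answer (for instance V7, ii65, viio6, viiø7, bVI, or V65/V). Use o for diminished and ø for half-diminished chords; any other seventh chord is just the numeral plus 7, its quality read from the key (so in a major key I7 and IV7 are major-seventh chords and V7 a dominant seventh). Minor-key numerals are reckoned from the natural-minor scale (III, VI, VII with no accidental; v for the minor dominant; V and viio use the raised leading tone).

VI42

The pitches C-E-G-B form a major seventh chord rooted on C.
In E minor, C is the submediant; the diatonic major seventh chord there is VI7.
With B in the bass the chord is in third inversion, so the figured bass is 42.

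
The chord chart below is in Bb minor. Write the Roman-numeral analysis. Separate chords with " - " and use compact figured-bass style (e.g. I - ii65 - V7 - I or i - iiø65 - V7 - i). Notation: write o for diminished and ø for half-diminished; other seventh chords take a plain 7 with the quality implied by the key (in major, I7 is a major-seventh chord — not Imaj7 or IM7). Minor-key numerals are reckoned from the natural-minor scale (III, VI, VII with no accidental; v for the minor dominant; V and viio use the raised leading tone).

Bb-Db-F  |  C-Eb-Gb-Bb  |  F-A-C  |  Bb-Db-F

Bb-Db-F has root Bb, degree 1 in Bb minor, so i.
C-Eb-Gb-Bb has root C, degree 2 in Bb minor, so iiø7.
F-A-C: root F is the dominant; major triad there is V.
Bb-Db-F has root Bb, degree 1 in Bb minor, so i.

i - iiø7 - V - i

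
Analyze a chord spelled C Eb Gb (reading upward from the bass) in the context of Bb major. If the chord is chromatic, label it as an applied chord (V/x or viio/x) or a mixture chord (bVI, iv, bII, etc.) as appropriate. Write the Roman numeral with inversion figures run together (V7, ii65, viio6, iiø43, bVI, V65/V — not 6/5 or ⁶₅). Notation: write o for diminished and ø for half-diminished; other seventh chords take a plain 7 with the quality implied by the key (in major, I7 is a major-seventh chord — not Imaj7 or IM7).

iio

The pitches C-Eb-Gb form a diminished triad rooted on C.
C is the second degree of Bb major. This is the diminished supertonic triad, borrowed from the parallel minor.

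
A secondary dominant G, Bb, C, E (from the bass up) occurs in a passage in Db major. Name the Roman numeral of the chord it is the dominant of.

iii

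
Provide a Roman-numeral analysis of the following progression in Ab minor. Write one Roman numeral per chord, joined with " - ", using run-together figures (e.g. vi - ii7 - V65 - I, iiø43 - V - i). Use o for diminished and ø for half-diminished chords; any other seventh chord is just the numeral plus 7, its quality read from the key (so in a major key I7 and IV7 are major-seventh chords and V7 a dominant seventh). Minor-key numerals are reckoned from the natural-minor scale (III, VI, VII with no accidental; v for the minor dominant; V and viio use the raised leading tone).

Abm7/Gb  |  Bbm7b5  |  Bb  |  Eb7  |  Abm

i42 - iiø7 - V/V - V7 - i

Abm7/Gb has root Ab, degree 1 in Ab minor, so i42.
Bbm7b5 has root Bb, degree 2 in Ab minor, so iiø7.
Bb: a major triad on Bb, the applied dominant of V → V/V.
Eb7: root Eb is the dominant; dominant seventh chord there is V7.
Abm: minor triad on Ab = scale degree 1 → i.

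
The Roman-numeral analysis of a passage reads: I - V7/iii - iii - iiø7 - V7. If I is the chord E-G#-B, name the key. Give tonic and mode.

E major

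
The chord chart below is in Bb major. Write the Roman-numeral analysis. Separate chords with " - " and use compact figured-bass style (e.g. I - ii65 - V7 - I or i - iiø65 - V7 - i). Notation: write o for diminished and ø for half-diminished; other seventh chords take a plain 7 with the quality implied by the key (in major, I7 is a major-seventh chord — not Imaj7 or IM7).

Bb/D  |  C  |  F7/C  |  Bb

Bb/D: root Bb is the tonic; major triad there is I6.
C is the secondary dominant of V (major triad on C): V/V.
F7/C has root F, degree 5 in Bb major, so V43.
Bb: root Bb is the tonic; major triad there is I.

I6 - V/V - V43 - I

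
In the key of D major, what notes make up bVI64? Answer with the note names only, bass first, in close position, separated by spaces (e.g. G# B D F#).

F Bb D

Scale degree 6 in D major is B; lowering it a half step gives Bb. bVI64 is a major triad on the lowered sixth degree, borrowed from the parallel minor.
So the chord is Bb-D-F, a major triad.
The figured bass 64 indicates second inversion, placing the fifth (F) in the bass: F-Bb-D.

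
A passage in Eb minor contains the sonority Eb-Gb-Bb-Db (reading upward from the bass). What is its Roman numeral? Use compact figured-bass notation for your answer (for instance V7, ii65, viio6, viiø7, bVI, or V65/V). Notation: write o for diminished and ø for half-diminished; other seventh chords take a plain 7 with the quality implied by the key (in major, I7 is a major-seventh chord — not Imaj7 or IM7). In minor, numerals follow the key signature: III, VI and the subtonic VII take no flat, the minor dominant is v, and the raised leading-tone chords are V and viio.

Stacked in thirds the chord is Eb-Gb-Bb-Db: a minor seventh chord on Eb.
Eb is scale degree 1 in Eb minor, and a minor seventh chord on that degree is written i7.

i7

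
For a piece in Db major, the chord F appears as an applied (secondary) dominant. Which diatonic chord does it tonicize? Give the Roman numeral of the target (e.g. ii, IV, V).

vi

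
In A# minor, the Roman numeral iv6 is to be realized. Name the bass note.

F#

iv in A# minor has root D#; the chord is D#-F#-A#.
The figure 6 means first inversion — the third is in the bass.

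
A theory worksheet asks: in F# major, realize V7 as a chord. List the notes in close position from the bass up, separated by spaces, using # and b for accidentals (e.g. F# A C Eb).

C# E# G# B

In F# major, scale degree 5 is C#, and the diatonic chord built there is a dominant seventh chord.
Stacking thirds from C# gives C#-E#-G#-B.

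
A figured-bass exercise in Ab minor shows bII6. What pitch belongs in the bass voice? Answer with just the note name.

Db

bII in Ab minor has root Bbb; the chord is Bbb-Db-Fb.
The figure 6 means first inversion — the third is in the bass.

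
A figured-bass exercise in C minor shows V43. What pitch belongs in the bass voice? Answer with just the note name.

V in C minor has root G; the chord is G-B-D-F.
The figure 43 means second inversion — the fifth is in the bass.

D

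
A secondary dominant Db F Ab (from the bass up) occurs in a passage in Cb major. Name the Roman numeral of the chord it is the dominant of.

The chord is a major triad on Db.
A dominant resolves down a perfect fifth: Db → Gb. In Cb major, Gb is scale degree 5, i.e. V.

V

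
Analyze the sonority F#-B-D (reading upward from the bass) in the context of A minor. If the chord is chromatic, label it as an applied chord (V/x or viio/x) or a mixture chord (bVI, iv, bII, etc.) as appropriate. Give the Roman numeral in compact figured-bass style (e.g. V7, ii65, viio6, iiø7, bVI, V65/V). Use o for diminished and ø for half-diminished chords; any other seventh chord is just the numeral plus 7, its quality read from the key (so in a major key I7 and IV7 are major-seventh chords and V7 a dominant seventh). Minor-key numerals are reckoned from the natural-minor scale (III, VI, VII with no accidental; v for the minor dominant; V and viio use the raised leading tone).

Stacked in thirds the chord is B-D-F#: a minor triad on B.
B is the second degree of A minor. This is the minor supertonic, borrowed from the parallel major (the Dorian ii).
With F# in the bass the chord is in second inversion, so the figured bass is 64.

ii64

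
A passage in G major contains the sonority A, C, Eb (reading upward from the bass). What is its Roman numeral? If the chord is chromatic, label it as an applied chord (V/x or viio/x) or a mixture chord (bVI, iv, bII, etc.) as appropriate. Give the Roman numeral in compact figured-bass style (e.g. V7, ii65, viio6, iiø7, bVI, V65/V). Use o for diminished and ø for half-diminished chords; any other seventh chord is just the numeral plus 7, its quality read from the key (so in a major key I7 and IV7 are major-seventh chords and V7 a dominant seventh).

iio

The pitches A-C-Eb form a diminished triad rooted on A.
A is the second degree of G major. This is the diminished supertonic triad, borrowed from the parallel minor.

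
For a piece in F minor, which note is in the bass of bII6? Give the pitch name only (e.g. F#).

Bb

bII in F minor has root Gb; the chord is Gb-Bb-Db.
The figure 6 means first inversion — the third is in the bass.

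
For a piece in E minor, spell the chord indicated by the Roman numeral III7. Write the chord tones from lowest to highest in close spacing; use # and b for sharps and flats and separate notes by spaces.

G B D F#

In E minor, the mediant is G, and the diatonic chord built there is a major seventh chord.
That chord is spelled G-B-D-F#.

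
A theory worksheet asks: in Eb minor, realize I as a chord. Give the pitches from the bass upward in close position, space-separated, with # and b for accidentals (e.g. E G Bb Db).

Eb G Bb

I is the major tonic (Picardy third), borrowed from the parallel major. In Eb minor that root is Eb.
So the chord is Eb-G-Bb, a major triad.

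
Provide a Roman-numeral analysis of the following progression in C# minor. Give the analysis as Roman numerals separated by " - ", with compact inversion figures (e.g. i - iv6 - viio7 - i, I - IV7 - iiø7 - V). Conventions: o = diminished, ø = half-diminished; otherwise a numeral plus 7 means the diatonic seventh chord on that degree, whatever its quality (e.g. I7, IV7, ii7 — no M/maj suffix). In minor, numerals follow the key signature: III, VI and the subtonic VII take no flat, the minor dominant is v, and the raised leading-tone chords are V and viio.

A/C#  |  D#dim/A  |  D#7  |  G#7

VI6 - iio64 - V7/V - V7

A/C#: major triad on A = scale degree 6 → VI6.
D#dim/A has root D#, degree 2 in C# minor, so iio64.
D#7 is the secondary dominant of V (dominant seventh chord on D#): V7/V.
G#7: dominant seventh chord on G# = scale degree 5 → V7.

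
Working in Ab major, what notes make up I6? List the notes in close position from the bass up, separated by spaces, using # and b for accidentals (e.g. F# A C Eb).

The numeral's case and figure indicate a major triad. In Ab major its root, scale degree 1, is Ab.
That chord is spelled Ab-C-Eb.
The figured bass 6 indicates first inversion, placing the third (C) in the bass: C-Eb-Ab.

C Eb Ab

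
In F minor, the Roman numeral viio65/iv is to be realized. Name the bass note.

The applied chord viio65/iv is rooted on A: A-C-Eb-Gb.
The figure 65 means first inversion — the third is in the bass.

C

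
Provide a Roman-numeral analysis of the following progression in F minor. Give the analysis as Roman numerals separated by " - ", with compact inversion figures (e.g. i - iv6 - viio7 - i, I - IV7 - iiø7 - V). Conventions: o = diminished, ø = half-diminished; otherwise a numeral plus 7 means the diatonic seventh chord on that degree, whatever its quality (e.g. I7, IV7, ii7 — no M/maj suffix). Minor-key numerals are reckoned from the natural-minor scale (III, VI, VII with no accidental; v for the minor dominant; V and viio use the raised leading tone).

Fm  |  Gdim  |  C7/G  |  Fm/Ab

i - iio - V43 - i6

Fm has root F, degree 1 in F minor, so i.
Gdim: diminished triad on G = scale degree 2 → iio.
C7/G has root C, degree 5 in F minor, so V43.
Fm/Ab: root F is the tonic; minor triad there is i6.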